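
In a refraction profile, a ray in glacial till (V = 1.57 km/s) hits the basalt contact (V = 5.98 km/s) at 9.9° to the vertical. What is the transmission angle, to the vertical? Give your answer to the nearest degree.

41°

Snell's law: sin θ₂ = (V₂/V₁)·sin θ₁ = (5.98/1.57)·sin 9.9° = 0.6549.
θ₂ = sin⁻¹(0.6549) = 40.91° (from vertical).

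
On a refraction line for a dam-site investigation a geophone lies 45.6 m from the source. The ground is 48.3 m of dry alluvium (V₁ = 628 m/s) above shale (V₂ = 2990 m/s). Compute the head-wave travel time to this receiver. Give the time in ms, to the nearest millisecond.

θ_c = arcsin(V₁/V₂) = arcsin(628/2990) = 12.12°, cos θ_c = 0.9777.
Intercept time tᵢ = 2h cos θ_c / V₁ = 2·48.3·0.9777/628 = 0.15039 s.
t = x/V₂ + tᵢ = 45.6/2990 + 0.15039 = 0.16564 s.

166 ms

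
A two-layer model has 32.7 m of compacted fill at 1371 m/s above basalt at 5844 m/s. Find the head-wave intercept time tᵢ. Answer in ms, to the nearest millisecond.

θ_c = arcsin(V₁/V₂) = arcsin(1371/5844) = 13.57°; cos θ_c = 0.9721.
tᵢ = 2h·cos θ_c / V₁ = 2·32.7·0.9721 / 1371 = 0.04637 s.

46 ms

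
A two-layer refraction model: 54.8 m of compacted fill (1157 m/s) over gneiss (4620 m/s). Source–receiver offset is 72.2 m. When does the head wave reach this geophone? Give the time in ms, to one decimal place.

107.3 ms

θ_c = arcsin(V₁/V₂) = arcsin(1157/4620) = 14.50°, cos θ_c = 0.9681.
Intercept time tᵢ = 2h cos θ_c / V₁ = 2·54.8·0.9681/1157 = 0.09171 s.
t = x/V₂ + tᵢ = 72.2/4620 + 0.09171 = 0.10734 s.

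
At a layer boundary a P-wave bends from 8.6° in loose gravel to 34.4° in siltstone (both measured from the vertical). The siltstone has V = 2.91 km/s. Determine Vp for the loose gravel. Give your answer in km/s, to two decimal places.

Snell's law: sin 8.6°/V₁ = sin 34.4°/V₂.
V₁ = V₂·sin 8.6°/sin 34.4° = 2.91 × 0.2647 = 0.77 km/s.

0.77 km/s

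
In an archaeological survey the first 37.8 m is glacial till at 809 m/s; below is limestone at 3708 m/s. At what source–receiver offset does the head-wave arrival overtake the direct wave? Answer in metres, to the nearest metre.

x_cross = 2h·√((V₂+V₁)/(V₂−V₁)).
(V₂+V₁)/(V₂−V₁) = (3708+809)/(3708−809) = 1.5581; √ = 1.2482.
x_cross = 2·37.8·1.2482 = 94.37 m.

94 m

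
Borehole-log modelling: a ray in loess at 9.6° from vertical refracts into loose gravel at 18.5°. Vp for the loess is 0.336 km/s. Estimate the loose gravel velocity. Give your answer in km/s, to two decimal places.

0.64 km/s

sin 9.6° = 0.1668; sin 18.5° = 0.3173.
V₂ = V₁·(sin θ₂/sin θ₁) = 0.336·(0.3173/0.1668) = 0.64 km/s.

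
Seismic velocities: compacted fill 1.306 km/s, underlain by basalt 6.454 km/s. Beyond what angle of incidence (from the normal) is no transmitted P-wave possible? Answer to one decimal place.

At critical incidence the refracted ray runs along the interface (θ₂ = 90°), so sin θ_c = V₁/V₂.
θ_c = arcsin(1.306/6.454) = arcsin 0.2024 = 11.67°.

11.7°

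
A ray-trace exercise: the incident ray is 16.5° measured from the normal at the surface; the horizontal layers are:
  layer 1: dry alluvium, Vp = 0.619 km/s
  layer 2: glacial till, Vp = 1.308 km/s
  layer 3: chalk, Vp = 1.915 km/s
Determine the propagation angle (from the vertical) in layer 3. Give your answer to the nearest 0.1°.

Ray parameter p = sin 16.5° / 0.619 = 4.5883e-01 s/km.
sin θ_3 = p·V_3 = 4.5883e-01 × 1.915 = 0.8787.
θ_3 = arcsin 0.8787 = 61.48°.

61.5°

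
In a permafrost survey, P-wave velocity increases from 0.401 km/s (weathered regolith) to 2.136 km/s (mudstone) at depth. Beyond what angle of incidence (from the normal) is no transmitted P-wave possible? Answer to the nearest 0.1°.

10.8°

At critical incidence the refracted ray runs along the interface (θ₂ = 90°), so sin θ_c = V₁/V₂.
θ_c = arcsin(0.401/2.136) = arcsin 0.1877 = 10.82°.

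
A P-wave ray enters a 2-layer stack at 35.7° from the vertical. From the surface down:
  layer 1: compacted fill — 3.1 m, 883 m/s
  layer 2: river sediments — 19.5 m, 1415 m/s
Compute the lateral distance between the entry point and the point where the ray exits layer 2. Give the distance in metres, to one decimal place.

53.7 m

Apply Snell's law at each interface; in layer i the horizontal offset is hᵢ·tan θᵢ.
Layer 1: θ = 35.70°; offset = 3.1·tan 35.70° = 2.228 m.
Layer 2: sin θ = 1415·sin 35.7°/883 = 0.9351, θ = 69.25°; offset = 19.5·tan 69.25° = 51.463 m.
Σ offsets = 53.690 m.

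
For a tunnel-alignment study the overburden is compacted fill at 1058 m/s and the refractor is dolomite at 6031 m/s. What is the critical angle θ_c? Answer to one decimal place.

At critical incidence the refracted ray runs along the interface (θ₂ = 90°), so sin θ_c = V₁/V₂.
θ_c = arcsin(1058/6031) = arcsin 0.1754 = 10.10°.

10.1°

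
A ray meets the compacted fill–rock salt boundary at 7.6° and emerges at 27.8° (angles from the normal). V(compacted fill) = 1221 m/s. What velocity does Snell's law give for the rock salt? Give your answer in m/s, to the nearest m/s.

sin 7.6° = 0.1323; sin 27.8° = 0.4664.
V₂ = V₁·(sin θ₂/sin θ₁) = 1221·(0.4664/0.1323) = 4305.71 m/s.

4306 m/s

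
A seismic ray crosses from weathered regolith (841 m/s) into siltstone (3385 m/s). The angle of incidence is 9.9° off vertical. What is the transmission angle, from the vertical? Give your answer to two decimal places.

Snell's law: sin θ₂ = (V₂/V₁)·sin θ₁ = (3385/841)·sin 9.9° = 0.6920.
θ₂ = sin⁻¹(0.6920) = 43.79° (from vertical).

43.79°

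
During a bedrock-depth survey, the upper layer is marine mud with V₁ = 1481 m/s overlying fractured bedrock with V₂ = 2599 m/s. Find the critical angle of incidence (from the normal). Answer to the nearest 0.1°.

34.7°

Critical incidence: sin θ_c = V₁/V₂ = 1481/2599 = 0.5698.
θ_c = arcsin 0.5698 = 34.74°.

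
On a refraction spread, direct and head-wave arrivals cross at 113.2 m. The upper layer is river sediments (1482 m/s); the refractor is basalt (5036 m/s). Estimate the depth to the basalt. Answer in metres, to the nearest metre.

h = (x_cross/2)·√((V₂−V₁)/(V₂+V₁)).
(V₂−V₁)/(V₂+V₁) = (5036−1482)/(5036+1482) = 0.5453; √ = 0.7384.
h = (113.2/2)·0.7384 = 41.79 m.

42 m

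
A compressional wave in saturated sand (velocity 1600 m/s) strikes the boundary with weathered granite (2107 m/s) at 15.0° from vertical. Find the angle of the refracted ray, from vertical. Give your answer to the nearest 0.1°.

Snell's law: sin θ₂ = (V₂/V₁)·sin θ₁ = (2107/1600)·sin 15.0° = 0.3408.
θ₂ = sin⁻¹(0.3408) = 19.93° (from vertical).

19.9°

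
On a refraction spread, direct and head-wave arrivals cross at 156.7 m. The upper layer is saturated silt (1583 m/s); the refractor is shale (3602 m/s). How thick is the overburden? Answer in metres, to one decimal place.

x_cross = 2h·√((V₂+V₁)/(V₂−V₁)) → h = x_cross / (2·√((V₂+V₁)/(V₂−V₁))).
√((V₂+V₁)/(V₂−V₁)) = √((3602+1583)/(3602−1583)) = 1.6025.
h = 156.7 / (2·1.6025) = 48.89 m.

48.9 m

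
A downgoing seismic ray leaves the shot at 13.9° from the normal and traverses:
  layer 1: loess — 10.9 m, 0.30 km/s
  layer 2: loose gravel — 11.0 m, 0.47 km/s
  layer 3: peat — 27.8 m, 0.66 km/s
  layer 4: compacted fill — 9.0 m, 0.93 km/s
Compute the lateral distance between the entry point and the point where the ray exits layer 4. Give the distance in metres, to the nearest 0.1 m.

p = sin θ₁/V₁ = sin 13.9°/0.30 = 8.0076e-01 s/km is conserved through the stack.
Layer 1: θ = 13.90°; offset = 10.9·tan 13.90° = 2.697 m.
Layer 2: sin θ = p·0.47 = 0.3764 → θ = 22.11°; offset = 11.0·tan 22.11° = 4.468 m.
Layer 3: sin θ = p·0.66 = 0.5285 → θ = 31.90°; offset = 27.8·tan 31.90° = 17.307 m.
Layer 4: sin θ = p·0.93 = 0.7447 → θ = 48.13°; offset = 9.0·tan 48.13° = 10.043 m.
Total horizontal offset = 34.515 m.

34.5 m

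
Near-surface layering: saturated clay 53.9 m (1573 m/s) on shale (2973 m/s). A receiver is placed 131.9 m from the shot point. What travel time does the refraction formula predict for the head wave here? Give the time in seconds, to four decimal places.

0.1025 s

t = x/V₂ + 2h·√(V₂²−V₁²)/(V₁V₂).
√(V₂²−V₁²) = √(2973²−1573²) = 2522.8 m/s; delay term = 2·53.9·2522.8/(1573·2973) = 0.05815 s.
t = 131.9/2973 + 0.05815 = 0.10252 s.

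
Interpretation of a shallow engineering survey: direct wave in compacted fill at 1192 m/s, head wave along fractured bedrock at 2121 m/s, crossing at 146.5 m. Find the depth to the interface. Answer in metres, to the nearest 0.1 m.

38.8 m

h = (x_cross/2)·√((V₂−V₁)/(V₂+V₁)).
(V₂−V₁)/(V₂+V₁) = (2121−1192)/(2121+1192) = 0.2804; √ = 0.5295.
h = (146.5/2)·0.5295 = 38.79 m.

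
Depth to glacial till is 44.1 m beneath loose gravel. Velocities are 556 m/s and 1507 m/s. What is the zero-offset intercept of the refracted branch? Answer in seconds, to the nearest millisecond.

0.147 s

tᵢ = 2h·√(V₂²−V₁²)/(V₁V₂).
√(V₂²−V₁²) = √(1507²−556²) = 1400.7 m/s.
tᵢ = 2·44.1·1400.7/(556·1507) = 0.14744 s.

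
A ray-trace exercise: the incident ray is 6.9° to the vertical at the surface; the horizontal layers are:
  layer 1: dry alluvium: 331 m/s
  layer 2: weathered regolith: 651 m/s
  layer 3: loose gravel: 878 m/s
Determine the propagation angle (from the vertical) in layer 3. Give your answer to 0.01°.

18.58°

Ray parameter p = sin 6.9° / 331 = 3.6295e-04 s/m.
sin θ_3 = p·V_3 = 3.6295e-04 × 878 = 0.3187.
θ_3 = arcsin 0.3187 = 18.58°.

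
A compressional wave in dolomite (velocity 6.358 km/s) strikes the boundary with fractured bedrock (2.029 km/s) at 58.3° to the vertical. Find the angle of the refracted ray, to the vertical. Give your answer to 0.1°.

Snell's law: sin θ₂ = (V₂/V₁)·sin θ₁ = (2.029/6.358)·sin 58.3° = 0.2715.
θ₂ = sin⁻¹(0.2715) = 15.75° (from vertical).

15.8°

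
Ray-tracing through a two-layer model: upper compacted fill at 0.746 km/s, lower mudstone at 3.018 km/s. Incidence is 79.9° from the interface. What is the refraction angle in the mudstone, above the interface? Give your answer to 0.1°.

44.8°

Convert to the normal: θ₁ = 90° − 79.9° = 10.1°.
sin θ₁/V₁ = sin θ₂/V₂ ⇒ sin θ₂ = 3.018·sin 10.1°/0.746 = 3.018·0.1754/0.746 = 0.7095.
θ₂ = sin⁻¹(0.7095) = 45.19° (from vertical).
From the interface: 90° − 45.19° = 44.81°.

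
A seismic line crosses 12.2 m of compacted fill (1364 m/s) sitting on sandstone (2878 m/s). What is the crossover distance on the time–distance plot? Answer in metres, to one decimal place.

θ_c = arcsin(1364/2878) = 28.29°, so cos θ_c = 0.8806 and tᵢ = 2h cos θ_c/V₁ = 0.0158 s.
At crossover x/V₁ = x/V₂ + tᵢ ⇒ x = tᵢ/(1/V₁ − 1/V₂) = 0.01575/(7.3314e-04 − 3.4746e-04) = 40.84 m.

40.8 m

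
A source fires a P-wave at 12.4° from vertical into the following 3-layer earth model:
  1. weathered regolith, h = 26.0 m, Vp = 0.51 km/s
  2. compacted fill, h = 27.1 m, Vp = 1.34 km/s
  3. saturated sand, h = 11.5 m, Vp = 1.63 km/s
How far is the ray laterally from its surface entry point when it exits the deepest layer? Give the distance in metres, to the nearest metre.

Apply Snell's law at each interface; in layer i the horizontal offset is hᵢ·tan θᵢ.
Layer 1: θ = 12.40°; offset = 26.0·tan 12.40° = 5.716 m.
Layer 2: sin θ = 1.34·sin 12.4°/0.51 = 0.5642, θ = 34.35°; offset = 27.1·tan 34.35° = 18.519 m.
Layer 3: sin θ = 1.63·sin 12.4°/0.51 = 0.6863, θ = 43.34°; offset = 11.5·tan 43.34° = 10.852 m.
Summing the layer offsets gives 35.087 m.

35 m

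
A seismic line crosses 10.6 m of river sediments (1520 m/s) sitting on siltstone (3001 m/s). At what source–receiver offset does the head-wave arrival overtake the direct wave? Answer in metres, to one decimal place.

θ_c = arcsin(1520/3001) = 30.43°, so cos θ_c = 0.8622 and tᵢ = 2h cos θ_c/V₁ = 0.0120 s.
At crossover x/V₁ = x/V₂ + tᵢ ⇒ x = tᵢ/(1/V₁ − 1/V₂) = 0.01203/(6.5789e-04 − 3.3322e-04) = 37.04 m.

37.0 m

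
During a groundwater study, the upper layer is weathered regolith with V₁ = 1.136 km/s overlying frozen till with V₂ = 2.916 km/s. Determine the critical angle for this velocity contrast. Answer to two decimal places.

Critical incidence: sin θ_c = V₁/V₂ = 1.136/2.916 = 0.3896.
θ_c = arcsin 0.3896 = 22.93°.

22.93°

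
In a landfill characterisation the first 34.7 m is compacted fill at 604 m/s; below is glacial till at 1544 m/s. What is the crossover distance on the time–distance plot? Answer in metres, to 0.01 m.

104.91 m

θ_c = arcsin(604/1544) = 23.03°, so cos θ_c = 0.9203 and tᵢ = 2h cos θ_c/V₁ = 0.1057 s.
At crossover x/V₁ = x/V₂ + tᵢ ⇒ x = tᵢ/(1/V₁ − 1/V₂) = 0.10574/(1.6556e-03 − 6.4767e-04) = 104.91 m.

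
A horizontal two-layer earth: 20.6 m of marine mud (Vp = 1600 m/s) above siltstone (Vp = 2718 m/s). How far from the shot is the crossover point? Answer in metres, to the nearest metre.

81 m

x_cross = 2h·√((V₂+V₁)/(V₂−V₁)).
(V₂+V₁)/(V₂−V₁) = (2718+1600)/(2718−1600) = 3.8623; √ = 1.9653.
x_cross = 2·20.6·1.9653 = 80.97 m.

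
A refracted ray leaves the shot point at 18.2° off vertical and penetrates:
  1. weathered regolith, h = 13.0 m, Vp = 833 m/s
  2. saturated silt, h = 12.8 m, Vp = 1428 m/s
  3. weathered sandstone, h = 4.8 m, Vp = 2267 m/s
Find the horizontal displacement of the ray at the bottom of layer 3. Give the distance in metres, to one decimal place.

Ray parameter p = sin 18.2° / 833 m/s = 3.7495e-04 s/m.
Layer 1: θ = 18.20°; offset = 13.0·tan 18.20° = 4.274 m.
Layer 2: sin θ = p·1428 = 0.5354 → θ = 32.37°; offset = 12.8·tan 32.37° = 8.115 m.
Layer 3: sin θ = p·2267 = 0.8500 → θ = 58.21°; offset = 4.8·tan 58.21° = 7.746 m.
Summing the layer offsets gives 20.135 m.

20.1 m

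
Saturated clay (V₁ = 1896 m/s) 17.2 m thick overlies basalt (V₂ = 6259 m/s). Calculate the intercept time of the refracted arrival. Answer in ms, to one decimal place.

tᵢ = 2h·√(V₂²−V₁²)/(V₁V₂).
√(V₂²−V₁²) = √(6259²−1896²) = 5964.9 m/s.
tᵢ = 2·17.2·5964.9/(1896·6259) = 0.01729 s.

17.3 ms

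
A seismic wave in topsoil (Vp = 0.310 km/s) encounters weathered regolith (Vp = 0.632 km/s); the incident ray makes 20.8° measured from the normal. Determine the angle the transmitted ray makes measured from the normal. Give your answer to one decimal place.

46.4°

sin θ₁/V₁ = sin θ₂/V₂ ⇒ sin θ₂ = 0.632·sin 20.8°/0.310 = 0.632·0.3551/0.310 = 0.7240.
θ₂ = arcsin 0.7240 = 46.38° from the normal.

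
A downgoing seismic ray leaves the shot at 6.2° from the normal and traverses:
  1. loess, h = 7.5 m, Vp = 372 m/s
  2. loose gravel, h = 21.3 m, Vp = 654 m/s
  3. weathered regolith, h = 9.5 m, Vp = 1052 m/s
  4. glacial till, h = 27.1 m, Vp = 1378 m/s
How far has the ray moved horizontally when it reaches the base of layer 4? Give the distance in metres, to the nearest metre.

Ray parameter p = sin 6.2° / 372 m/s = 2.9032e-04 s/m.
Layer 1: θ = 6.20°; offset = 7.5·tan 6.20° = 0.815 m.
Layer 2: sin θ = p·654 = 0.1899 → θ = 10.95°; offset = 21.3·tan 10.95° = 4.119 m.
Layer 3: sin θ = p·1052 = 0.3054 → θ = 17.78°; offset = 9.5·tan 17.78° = 3.047 m.
Layer 4: sin θ = p·1378 = 0.4001 → θ = 23.58°; offset = 27.1·tan 23.58° = 11.830 m.
Total horizontal offset = 19.811 m.

20 m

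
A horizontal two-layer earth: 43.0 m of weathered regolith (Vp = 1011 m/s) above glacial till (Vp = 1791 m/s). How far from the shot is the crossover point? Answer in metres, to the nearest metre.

θ_c = arcsin(1011/1791) = 34.37°, so cos θ_c = 0.8254 and tᵢ = 2h cos θ_c/V₁ = 0.0702 s.
At crossover x/V₁ = x/V₂ + tᵢ ⇒ x = tᵢ/(1/V₁ − 1/V₂) = 0.07022/(9.8912e-04 − 5.5835e-04) = 163.00 m.

163 m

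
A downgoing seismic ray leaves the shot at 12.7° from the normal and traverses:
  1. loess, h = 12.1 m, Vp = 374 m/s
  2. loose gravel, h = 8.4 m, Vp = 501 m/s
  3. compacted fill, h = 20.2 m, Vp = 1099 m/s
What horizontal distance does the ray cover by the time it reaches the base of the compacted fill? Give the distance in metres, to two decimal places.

Apply Snell's law at each interface; in layer i the horizontal offset is hᵢ·tan θᵢ.
Layer 1: θ = 12.70°; offset = 12.1·tan 12.70° = 2.7269 m.
Layer 2: sin θ = 501·sin 12.7°/374 = 0.2945, θ = 17.13°; offset = 8.4·tan 17.13° = 2.5886 m.
Layer 3: sin θ = 1099·sin 12.7°/374 = 0.6460, θ = 40.24°; offset = 20.2·tan 40.24° = 17.0958 m.
Summing the layer offsets gives 22.4112 m.

22.41 m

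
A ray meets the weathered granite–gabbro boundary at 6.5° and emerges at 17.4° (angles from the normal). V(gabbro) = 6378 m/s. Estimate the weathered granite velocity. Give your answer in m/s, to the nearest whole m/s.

2414 m/s

Snell's law: sin 6.5°/V₁ = sin 17.4°/V₂.
V₁ = V₂·sin 6.5°/sin 17.4° = 6378 × 0.3786 = 2414.42 m/s.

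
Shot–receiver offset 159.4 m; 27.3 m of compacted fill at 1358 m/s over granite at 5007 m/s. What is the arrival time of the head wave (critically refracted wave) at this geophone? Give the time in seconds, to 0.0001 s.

0.0705 s

θ_c = arcsin(V₁/V₂) = arcsin(1358/5007) = 15.74°, cos θ_c = 0.9625.
Intercept time tᵢ = 2h cos θ_c / V₁ = 2·27.3·0.9625/1358 = 0.03870 s.
t = x/V₂ + tᵢ = 159.4/5007 + 0.03870 = 0.07053 s.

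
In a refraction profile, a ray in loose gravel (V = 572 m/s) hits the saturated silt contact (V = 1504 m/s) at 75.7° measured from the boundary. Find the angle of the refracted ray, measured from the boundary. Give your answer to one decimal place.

Convert to the normal: θ₁ = 90° − 75.7° = 14.3°.
Snell's law: sin θ₂ = (V₂/V₁)·sin θ₁ = (1504/572)·sin 14.3° = 0.6495.
θ₂ = arcsin 0.6495 = 40.50° from the normal.
From the interface: 90° − 40.50° = 49.50°.

49.5°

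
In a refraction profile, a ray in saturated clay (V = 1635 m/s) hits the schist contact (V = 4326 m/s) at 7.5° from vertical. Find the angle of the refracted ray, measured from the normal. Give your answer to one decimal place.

sin θ₁/V₁ = sin θ₂/V₂ ⇒ sin θ₂ = 4326·sin 7.5°/1635 = 4326·0.1305/1635 = 0.3454.
θ₂ = sin⁻¹(0.3454) = 20.20° (from vertical).

20.2°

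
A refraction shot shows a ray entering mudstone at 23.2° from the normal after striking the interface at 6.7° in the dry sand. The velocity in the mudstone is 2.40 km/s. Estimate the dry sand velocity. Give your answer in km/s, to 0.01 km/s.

0.71 km/s

sin 6.7° = 0.1167; sin 23.2° = 0.3939.
V₁ = V₂·(sin θ₁/sin θ₂) = 2.40·(0.1167/0.3939) = 0.71 km/s.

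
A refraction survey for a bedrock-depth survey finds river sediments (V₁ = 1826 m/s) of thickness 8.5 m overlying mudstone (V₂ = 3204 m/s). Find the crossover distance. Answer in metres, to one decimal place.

32.5 m

θ_c = arcsin(1826/3204) = 34.74°, so cos θ_c = 0.8217 and tᵢ = 2h cos θ_c/V₁ = 0.0077 s.
At crossover x/V₁ = x/V₂ + tᵢ ⇒ x = tᵢ/(1/V₁ − 1/V₂) = 0.00765/(5.4765e-04 − 3.1211e-04) = 32.48 m.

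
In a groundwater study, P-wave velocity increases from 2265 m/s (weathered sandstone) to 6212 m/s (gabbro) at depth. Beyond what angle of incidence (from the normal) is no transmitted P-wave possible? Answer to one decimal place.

21.4°

At critical incidence the refracted ray runs along the interface (θ₂ = 90°), so sin θ_c = V₁/V₂.
θ_c = arcsin(2265/6212) = arcsin 0.3646 = 21.38°.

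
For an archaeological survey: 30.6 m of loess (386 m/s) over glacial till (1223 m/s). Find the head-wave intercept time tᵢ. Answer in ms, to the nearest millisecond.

150 ms

θ_c = arcsin(V₁/V₂) = arcsin(386/1223) = 18.40°; cos θ_c = 0.9489.
tᵢ = 2h·cos θ_c / V₁ = 2·30.6·0.9489 / 386 = 0.15045 s.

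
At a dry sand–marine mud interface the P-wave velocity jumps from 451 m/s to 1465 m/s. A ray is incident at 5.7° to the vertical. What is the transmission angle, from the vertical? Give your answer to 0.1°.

sin θ₁/V₁ = sin θ₂/V₂ ⇒ sin θ₂ = 1465·sin 5.7°/451 = 1465·0.0993/451 = 0.3226.
θ₂ = sin⁻¹(0.3226) = 18.82° (from vertical).

18.8°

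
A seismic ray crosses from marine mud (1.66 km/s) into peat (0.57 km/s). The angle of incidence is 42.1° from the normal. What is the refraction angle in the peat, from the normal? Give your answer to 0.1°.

13.3°

sin θ₁/V₁ = sin θ₂/V₂ ⇒ sin θ₂ = 0.57·sin 42.1°/1.66 = 0.57·0.6704/1.66 = 0.2302.
θ₂ = sin⁻¹(0.2302) = 13.31° (from vertical).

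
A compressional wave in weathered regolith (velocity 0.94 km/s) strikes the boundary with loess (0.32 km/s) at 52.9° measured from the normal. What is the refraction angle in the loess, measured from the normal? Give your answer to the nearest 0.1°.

Snell's law: sin θ₂ = (V₂/V₁)·sin θ₁ = (0.32/0.94)·sin 52.9° = 0.2715.
θ₂ = sin⁻¹(0.2715) = 15.75° (from vertical).

15.8°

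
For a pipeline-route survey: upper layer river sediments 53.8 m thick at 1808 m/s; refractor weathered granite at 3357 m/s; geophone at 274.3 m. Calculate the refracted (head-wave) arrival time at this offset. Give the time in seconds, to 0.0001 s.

t = x/V₂ + 2h·√(V₂²−V₁²)/(V₁V₂).
√(V₂²−V₁²) = √(3357²−1808²) = 2828.5 m/s; delay term = 2·53.8·2828.5/(1808·3357) = 0.05014 s.
t = 274.3/3357 + 0.05014 = 0.13185 s.

0.1319 s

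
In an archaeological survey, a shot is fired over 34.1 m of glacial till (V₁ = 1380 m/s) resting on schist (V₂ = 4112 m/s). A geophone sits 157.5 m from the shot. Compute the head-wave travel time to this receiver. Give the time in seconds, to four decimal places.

0.0849 s

θ_c = arcsin(V₁/V₂) = arcsin(1380/4112) = 19.61°, cos θ_c = 0.9420.
Intercept time tᵢ = 2h cos θ_c / V₁ = 2·34.1·0.9420/1380 = 0.04655 s.
t = x/V₂ + tᵢ = 157.5/4112 + 0.04655 = 0.08486 s.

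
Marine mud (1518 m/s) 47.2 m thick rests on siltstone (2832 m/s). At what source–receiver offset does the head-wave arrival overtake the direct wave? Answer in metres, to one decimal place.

171.8 m

θ_c = arcsin(1518/2832) = 32.41°, so cos θ_c = 0.8442 and tᵢ = 2h cos θ_c/V₁ = 0.0525 s.
At crossover x/V₁ = x/V₂ + tᵢ ⇒ x = tᵢ/(1/V₁ − 1/V₂) = 0.05250/(6.5876e-04 − 3.5311e-04) = 171.76 m.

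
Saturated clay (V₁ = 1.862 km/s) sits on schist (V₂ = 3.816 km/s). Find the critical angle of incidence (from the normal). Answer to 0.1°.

29.2°

Critical incidence: sin θ_c = V₁/V₂ = 1.862/3.816 = 0.4879.
θ_c = arcsin 0.4879 = 29.21°.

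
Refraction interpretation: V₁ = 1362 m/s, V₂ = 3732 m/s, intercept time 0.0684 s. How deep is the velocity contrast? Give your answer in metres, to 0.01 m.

θ_c = arcsin(1362/3732) = 21.40°; cos θ_c = 0.9310.
tᵢ = 2h cos θ_c/V₁ ⇒ h = tᵢ·V₁/(2 cos θ_c) = 0.0684·1362/(2·0.9310) = 50.03 m.

50.03 m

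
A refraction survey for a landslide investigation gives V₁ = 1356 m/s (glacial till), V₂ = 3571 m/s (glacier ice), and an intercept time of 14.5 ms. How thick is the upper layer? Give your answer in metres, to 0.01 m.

10.63 m

θ_c = arcsin(1356/3571) = 22.32°; cos θ_c = 0.9251.
tᵢ = 2h cos θ_c/V₁ ⇒ h = tᵢ·V₁/(2 cos θ_c) = 0.0145·1356/(2·0.9251) = 10.63 m.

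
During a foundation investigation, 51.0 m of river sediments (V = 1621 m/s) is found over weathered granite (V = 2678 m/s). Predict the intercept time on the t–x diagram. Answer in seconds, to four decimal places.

θ_c = arcsin(V₁/V₂) = arcsin(1621/2678) = 37.25°; cos θ_c = 0.7960.
tᵢ = 2h·cos θ_c / V₁ = 2·51.0·0.7960 / 1621 = 0.05009 s.

0.0501 s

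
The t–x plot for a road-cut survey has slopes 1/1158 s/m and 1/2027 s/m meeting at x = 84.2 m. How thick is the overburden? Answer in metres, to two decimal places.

21.99 m

x_cross = 2h·√((V₂+V₁)/(V₂−V₁)) → h = x_cross / (2·√((V₂+V₁)/(V₂−V₁))).
√((V₂+V₁)/(V₂−V₁)) = √((2027+1158)/(2027−1158)) = 1.9145.
h = 84.2 / (2·1.9145) = 21.99 m.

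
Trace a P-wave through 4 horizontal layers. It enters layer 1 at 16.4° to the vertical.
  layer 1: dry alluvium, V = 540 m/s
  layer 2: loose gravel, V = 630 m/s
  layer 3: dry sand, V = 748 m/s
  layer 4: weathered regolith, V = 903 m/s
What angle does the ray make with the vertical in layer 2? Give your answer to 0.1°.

Snell's law across each interface conserves sin θ / V, so sin θ_2 = V_2·sin θ₁/V₁.
sin θ_2 = 630 × sin 16.4° / 540 = 0.3294.
θ_2 = arcsin 0.3294 = 19.23°.

19.2°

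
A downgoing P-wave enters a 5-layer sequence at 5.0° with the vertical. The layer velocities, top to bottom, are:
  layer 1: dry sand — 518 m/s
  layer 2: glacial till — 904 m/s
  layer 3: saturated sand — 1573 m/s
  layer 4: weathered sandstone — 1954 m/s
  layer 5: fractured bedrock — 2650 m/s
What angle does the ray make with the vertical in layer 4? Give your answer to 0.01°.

Ray parameter p = sin 5.0° / 518 = 1.6825e-04 s/m.
sin θ_4 = p·V_4 = 1.6825e-04 × 1954 = 0.3288.
θ_4 = 19.19° from the vertical.

19.19°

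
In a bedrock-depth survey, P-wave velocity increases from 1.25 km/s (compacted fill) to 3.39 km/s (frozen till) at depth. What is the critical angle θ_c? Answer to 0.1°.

At critical incidence the refracted ray runs along the interface (θ₂ = 90°), so sin θ_c = V₁/V₂.
θ_c = arcsin(1.25/3.39) = arcsin 0.3687 = 21.64°.

21.6°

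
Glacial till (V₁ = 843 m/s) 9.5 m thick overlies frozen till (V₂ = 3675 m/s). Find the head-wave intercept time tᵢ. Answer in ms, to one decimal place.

θ_c = arcsin(V₁/V₂) = arcsin(843/3675) = 13.26°; cos θ_c = 0.9733.
tᵢ = 2h·cos θ_c / V₁ = 2·9.5·0.9733 / 843 = 0.02194 s.

21.9 ms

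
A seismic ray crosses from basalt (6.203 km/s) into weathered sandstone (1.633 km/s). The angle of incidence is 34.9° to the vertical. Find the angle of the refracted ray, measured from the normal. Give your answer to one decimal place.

8.7°

Snell's law: sin θ₂ = (V₂/V₁)·sin θ₁ = (1.633/6.203)·sin 34.9° = 0.1506.
θ₂ = sin⁻¹(0.1506) = 8.66° (from vertical).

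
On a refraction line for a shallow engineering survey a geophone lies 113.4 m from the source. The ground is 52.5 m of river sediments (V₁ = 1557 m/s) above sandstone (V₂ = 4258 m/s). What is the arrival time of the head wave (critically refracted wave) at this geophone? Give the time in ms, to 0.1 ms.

t = x/V₂ + 2h·√(V₂²−V₁²)/(V₁V₂).
√(V₂²−V₁²) = √(4258²−1557²) = 3963.1 m/s; delay term = 2·52.5·3963.1/(1557·4258) = 0.06277 s.
t = 113.4/4258 + 0.06277 = 0.08940 s.

89.4 ms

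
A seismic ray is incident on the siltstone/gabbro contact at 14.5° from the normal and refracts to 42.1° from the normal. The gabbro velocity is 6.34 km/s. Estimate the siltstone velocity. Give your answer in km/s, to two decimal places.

Snell's law: sin 14.5°/V₁ = sin 42.1°/V₂.
V₁ = V₂·sin 14.5°/sin 42.1° = 6.34 × 0.3735 = 2.37 km/s.

2.37 km/s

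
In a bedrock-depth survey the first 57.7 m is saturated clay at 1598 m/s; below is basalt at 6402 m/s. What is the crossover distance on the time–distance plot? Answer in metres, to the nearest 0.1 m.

θ_c = arcsin(1598/6402) = 14.45°, so cos θ_c = 0.9683 and tᵢ = 2h cos θ_c/V₁ = 0.0699 s.
At crossover x/V₁ = x/V₂ + tᵢ ⇒ x = tᵢ/(1/V₁ − 1/V₂) = 0.06993/(6.2578e-04 − 1.5620e-04) = 148.92 m.

148.9 m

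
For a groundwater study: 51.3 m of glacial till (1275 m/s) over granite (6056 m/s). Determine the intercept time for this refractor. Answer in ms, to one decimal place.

tᵢ = 2h·√(V₂²−V₁²)/(V₁V₂).
√(V₂²−V₁²) = √(6056²−1275²) = 5920.3 m/s.
tᵢ = 2·51.3·5920.3/(1275·6056) = 0.07867 s.

78.7 ms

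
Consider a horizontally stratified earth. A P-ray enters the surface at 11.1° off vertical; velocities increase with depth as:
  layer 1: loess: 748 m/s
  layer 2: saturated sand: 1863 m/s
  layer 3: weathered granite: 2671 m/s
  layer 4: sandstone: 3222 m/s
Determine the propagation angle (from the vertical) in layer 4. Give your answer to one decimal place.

56.0°

Snell's law across each interface conserves sin θ / V, so sin θ_4 = V_4·sin θ₁/V₁.
sin θ_4 = 3222 × sin 11.1° / 748 = 0.8293.
θ_4 = arcsin 0.8293 = 56.03°.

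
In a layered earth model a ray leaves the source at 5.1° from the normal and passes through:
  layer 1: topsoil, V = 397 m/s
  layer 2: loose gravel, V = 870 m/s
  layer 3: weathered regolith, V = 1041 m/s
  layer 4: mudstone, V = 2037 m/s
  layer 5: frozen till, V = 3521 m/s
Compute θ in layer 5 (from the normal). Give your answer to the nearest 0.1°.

Snell's law across each interface conserves sin θ / V, so sin θ_5 = V_5·sin θ₁/V₁.
sin θ_5 = 3521 × sin 5.1° / 397 = 0.7884.
θ_5 = arcsin 0.7884 = 52.04°.

52.0°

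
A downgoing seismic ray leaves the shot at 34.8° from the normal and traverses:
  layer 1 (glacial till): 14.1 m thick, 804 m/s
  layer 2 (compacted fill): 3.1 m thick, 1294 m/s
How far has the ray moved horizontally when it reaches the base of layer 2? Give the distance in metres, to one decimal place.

17.0 m

Apply Snell's law at each interface; in layer i the horizontal offset is hᵢ·tan θᵢ.
Layer 1: θ = 34.80°; offset = 14.1·tan 34.80° = 9.800 m.
Layer 2: sin θ = 1294·sin 34.8°/804 = 0.9185, θ = 66.71°; offset = 3.1·tan 66.71° = 7.203 m.
Σ offsets = 17.002 m.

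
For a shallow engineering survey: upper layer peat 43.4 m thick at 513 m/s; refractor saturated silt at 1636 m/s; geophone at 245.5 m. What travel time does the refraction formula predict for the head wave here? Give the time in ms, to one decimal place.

t = x/V₂ + 2h·√(V₂²−V₁²)/(V₁V₂).
√(V₂²−V₁²) = √(1636²−513²) = 1553.5 m/s; delay term = 2·43.4·1553.5/(513·1636) = 0.16067 s.
t = 245.5/1636 + 0.16067 = 0.31073 s.

310.7 ms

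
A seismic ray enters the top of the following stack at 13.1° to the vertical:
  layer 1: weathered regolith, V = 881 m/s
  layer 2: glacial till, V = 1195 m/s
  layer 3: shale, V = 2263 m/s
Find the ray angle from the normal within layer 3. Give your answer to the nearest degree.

Ray parameter p = sin 13.1° / 881 = 2.5727e-04 s/m.
sin θ_3 = p·V_3 = 2.5727e-04 × 2263 = 0.5822.
θ_3 = arcsin 0.5822 = 35.60°.

36°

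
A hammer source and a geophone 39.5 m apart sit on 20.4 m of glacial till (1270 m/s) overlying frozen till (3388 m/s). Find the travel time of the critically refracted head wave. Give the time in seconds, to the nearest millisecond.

0.041 s

θ_c = arcsin(V₁/V₂) = arcsin(1270/3388) = 22.02°, cos θ_c = 0.9271.
Intercept time tᵢ = 2h cos θ_c / V₁ = 2·20.4·0.9271/1270 = 0.02978 s.
t = x/V₂ + tᵢ = 39.5/3388 + 0.02978 = 0.04144 s.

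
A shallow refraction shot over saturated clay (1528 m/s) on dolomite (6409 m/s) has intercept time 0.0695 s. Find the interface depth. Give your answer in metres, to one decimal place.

h = tᵢ·V₁·V₂ / (2·√(V₂²−V₁²)).
√(V₂²−V₁²) = √(6409² − 1528²) = 6224.2 m/s.
h = 0.0695 s × 1528 × 6409 / (2 × 6224.2) = 54.67 m.

54.7 m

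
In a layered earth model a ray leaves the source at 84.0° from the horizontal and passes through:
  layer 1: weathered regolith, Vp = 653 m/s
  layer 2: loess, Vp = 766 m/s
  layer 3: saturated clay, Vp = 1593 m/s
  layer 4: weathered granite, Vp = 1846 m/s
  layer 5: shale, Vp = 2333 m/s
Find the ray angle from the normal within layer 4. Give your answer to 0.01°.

17.19°

From the normal: θ₁ = 90° − 84.0° = 6.0°.
Snell's law across each interface conserves sin θ / V, so sin θ_4 = V_4·sin θ₁/V₁.
sin θ_4 = 1846 × sin 6.0° / 653 = 0.2955.
θ_4 = arcsin 0.2955 = 17.19°.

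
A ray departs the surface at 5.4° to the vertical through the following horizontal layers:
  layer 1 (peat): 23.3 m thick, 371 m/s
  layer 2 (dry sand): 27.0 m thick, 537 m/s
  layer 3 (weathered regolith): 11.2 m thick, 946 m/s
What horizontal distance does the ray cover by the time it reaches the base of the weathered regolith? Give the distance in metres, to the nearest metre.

9 m

p = sin θ₁/V₁ = sin 5.4°/371 = 2.5366e-04 s/m is conserved through the stack.
Layer 1: θ = 5.40°; offset = 23.3·tan 5.40° = 2.202 m.
Layer 2: sin θ = p·537 = 0.1362 → θ = 7.83°; offset = 27.0·tan 7.83° = 3.712 m.
Layer 3: sin θ = p·946 = 0.2400 → θ = 13.88°; offset = 11.2·tan 13.88° = 2.768 m.
Total horizontal offset = 8.683 m.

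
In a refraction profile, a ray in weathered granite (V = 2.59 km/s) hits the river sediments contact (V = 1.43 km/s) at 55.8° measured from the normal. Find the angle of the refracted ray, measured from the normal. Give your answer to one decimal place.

27.2°

Snell's law: sin θ₂ = (V₂/V₁)·sin θ₁ = (1.43/2.59)·sin 55.8° = 0.4567.
θ₂ = sin⁻¹(0.4567) = 27.17° (from vertical).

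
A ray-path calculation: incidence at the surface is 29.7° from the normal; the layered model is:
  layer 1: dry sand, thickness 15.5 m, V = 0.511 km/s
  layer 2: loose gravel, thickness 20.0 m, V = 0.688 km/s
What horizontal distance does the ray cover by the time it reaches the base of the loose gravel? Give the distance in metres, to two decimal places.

26.75 m

Apply Snell's law at each interface; in layer i the horizontal offset is hᵢ·tan θᵢ.
Layer 1: θ = 29.70°; offset = 15.5·tan 29.70° = 8.8410 m.
Layer 2: sin θ = 0.688·sin 29.7°/0.511 = 0.6671, θ = 41.84°; offset = 20.0·tan 41.84° = 17.9083 m.
Summing the layer offsets gives 26.7493 m.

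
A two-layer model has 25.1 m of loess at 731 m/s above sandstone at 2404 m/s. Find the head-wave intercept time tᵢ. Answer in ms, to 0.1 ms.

65.4 ms

θ_c = arcsin(V₁/V₂) = arcsin(731/2404) = 17.70°; cos θ_c = 0.9526.
tᵢ = 2h·cos θ_c / V₁ = 2·25.1·0.9526 / 731 = 0.06542 s.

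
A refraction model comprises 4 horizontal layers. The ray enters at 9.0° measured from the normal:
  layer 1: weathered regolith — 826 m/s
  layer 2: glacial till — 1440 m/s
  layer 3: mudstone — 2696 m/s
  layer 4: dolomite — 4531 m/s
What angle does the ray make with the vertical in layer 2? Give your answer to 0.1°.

15.8°

Ray parameter p = sin 9.0° / 826 = 1.8939e-04 s/m.
sin θ_2 = p·V_2 = 1.8939e-04 × 1440 = 0.2727.
θ_2 = arcsin 0.2727 = 15.83°.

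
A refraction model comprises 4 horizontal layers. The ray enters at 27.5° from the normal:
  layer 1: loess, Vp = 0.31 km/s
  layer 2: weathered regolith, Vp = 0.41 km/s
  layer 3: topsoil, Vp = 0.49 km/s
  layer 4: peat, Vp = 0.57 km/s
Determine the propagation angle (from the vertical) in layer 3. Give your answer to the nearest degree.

47°

Snell's law across each interface conserves sin θ / V, so sin θ_3 = V_3·sin θ₁/V₁.
sin θ_3 = 0.49 × sin 27.5° / 0.31 = 0.7299.
θ_3 = 46.87° from the vertical.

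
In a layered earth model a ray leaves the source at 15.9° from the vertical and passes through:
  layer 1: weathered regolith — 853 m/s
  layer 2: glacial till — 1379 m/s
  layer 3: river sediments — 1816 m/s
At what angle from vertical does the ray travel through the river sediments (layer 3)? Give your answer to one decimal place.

Snell's law across each interface conserves sin θ / V, so sin θ_3 = V_3·sin θ₁/V₁.
sin θ_3 = 1816 × sin 15.9° / 853 = 0.5832.
θ_3 = arcsin 0.5832 = 35.68°.

35.7°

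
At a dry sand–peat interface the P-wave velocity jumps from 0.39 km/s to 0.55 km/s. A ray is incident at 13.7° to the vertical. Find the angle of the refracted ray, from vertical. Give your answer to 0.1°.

19.5°

Snell's law: sin θ₂ = (V₂/V₁)·sin θ₁ = (0.55/0.39)·sin 13.7° = 0.3340.
θ₂ = sin⁻¹(0.3340) = 19.51° (from vertical).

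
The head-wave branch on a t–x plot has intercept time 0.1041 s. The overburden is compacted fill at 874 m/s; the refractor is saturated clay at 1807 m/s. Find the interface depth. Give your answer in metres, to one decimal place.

52.0 m

h = tᵢ·V₁·V₂ / (2·√(V₂²−V₁²)).
√(V₂²−V₁²) = √(1807² − 874²) = 1581.6 m/s.
h = 0.1041 s × 874 × 1807 / (2 × 1581.6) = 51.98 m.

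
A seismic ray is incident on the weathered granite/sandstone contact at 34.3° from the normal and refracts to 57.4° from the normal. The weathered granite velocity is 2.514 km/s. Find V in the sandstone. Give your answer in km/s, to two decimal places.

3.76 km/s

Snell's law: sin 34.3°/V₁ = sin 57.4°/V₂.
V₂ = V₁·sin 57.4°/sin 34.3° = 2.514 × 1.4950 = 3.76 km/s.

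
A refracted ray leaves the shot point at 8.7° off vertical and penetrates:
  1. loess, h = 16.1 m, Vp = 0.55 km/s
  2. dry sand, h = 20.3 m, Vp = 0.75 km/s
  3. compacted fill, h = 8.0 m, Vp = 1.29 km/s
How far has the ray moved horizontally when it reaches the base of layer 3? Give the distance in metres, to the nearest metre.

Ray parameter p = sin 8.7° / 0.55 km/s = 2.7502e-01 s/km.
Layer 1: θ = 8.70°; offset = 16.1·tan 8.70° = 2.464 m.
Layer 2: sin θ = p·0.75 = 0.2063 → θ = 11.90°; offset = 20.3·tan 11.90° = 4.279 m.
Layer 3: sin θ = p·1.29 = 0.3548 → θ = 20.78°; offset = 8.0·tan 20.78° = 3.036 m.
Σ offsets = 9.779 m.

10 m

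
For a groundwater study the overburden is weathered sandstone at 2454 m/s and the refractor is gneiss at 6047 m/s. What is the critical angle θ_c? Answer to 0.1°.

Critical incidence: sin θ_c = V₁/V₂ = 2454/6047 = 0.4058.
θ_c = arcsin 0.4058 = 23.94°.

23.9°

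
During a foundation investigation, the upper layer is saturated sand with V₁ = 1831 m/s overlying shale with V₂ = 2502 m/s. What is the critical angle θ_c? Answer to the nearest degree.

Critical incidence: sin θ_c = V₁/V₂ = 1831/2502 = 0.7318.
θ_c = arcsin 0.7318 = 47.04°.

47°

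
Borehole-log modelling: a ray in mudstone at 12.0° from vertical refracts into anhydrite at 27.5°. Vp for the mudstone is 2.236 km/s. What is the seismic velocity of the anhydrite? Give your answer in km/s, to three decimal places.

sin 12.0° = 0.2079; sin 27.5° = 0.4617.
V₂ = V₁·(sin θ₂/sin θ₁) = 2.236·(0.4617/0.2079) = 4.966 km/s.

4.966 km/s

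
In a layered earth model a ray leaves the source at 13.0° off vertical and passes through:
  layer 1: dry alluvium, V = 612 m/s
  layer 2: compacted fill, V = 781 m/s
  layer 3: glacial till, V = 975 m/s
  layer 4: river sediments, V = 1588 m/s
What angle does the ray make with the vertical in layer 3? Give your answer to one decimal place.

21.0°

Snell's law across each interface conserves sin θ / V, so sin θ_3 = V_3·sin θ₁/V₁.
sin θ_3 = 975 × sin 13.0° / 612 = 0.3584.
θ_3 = arcsin 0.3584 = 21.00°.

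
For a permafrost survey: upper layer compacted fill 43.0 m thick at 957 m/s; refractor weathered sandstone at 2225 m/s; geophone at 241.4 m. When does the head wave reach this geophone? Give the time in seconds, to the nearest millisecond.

0.190 s

θ_c = arcsin(V₁/V₂) = arcsin(957/2225) = 25.47°, cos θ_c = 0.9028.
Intercept time tᵢ = 2h cos θ_c / V₁ = 2·43.0·0.9028/957 = 0.08113 s.
t = x/V₂ + tᵢ = 241.4/2225 + 0.08113 = 0.18962 s.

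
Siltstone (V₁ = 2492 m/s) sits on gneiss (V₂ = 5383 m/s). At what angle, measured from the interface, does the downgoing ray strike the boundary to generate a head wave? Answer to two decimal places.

At critical incidence the refracted ray runs along the interface (θ₂ = 90°), so sin θ_c = V₁/V₂.
θ_c = arcsin(2492/5383) = arcsin 0.4629 = 27.58°.
Measured from the interface: 90° − 27.58° = 62.42°.

62.42°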